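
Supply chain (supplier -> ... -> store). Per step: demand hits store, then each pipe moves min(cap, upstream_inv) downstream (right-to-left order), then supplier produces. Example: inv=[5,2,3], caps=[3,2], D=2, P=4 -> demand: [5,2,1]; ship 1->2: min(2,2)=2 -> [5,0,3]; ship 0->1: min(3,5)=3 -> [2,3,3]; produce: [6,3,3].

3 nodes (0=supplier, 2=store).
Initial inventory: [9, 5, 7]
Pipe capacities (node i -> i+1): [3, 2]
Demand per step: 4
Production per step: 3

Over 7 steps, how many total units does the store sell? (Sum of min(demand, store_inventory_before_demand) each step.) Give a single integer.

Answer: 19

Derivation:
Step 1: sold=4 (running total=4) -> [9 6 5]
Step 2: sold=4 (running total=8) -> [9 7 3]
Step 3: sold=3 (running total=11) -> [9 8 2]
Step 4: sold=2 (running total=13) -> [9 9 2]
Step 5: sold=2 (running total=15) -> [9 10 2]
Step 6: sold=2 (running total=17) -> [9 11 2]
Step 7: sold=2 (running total=19) -> [9 12 2]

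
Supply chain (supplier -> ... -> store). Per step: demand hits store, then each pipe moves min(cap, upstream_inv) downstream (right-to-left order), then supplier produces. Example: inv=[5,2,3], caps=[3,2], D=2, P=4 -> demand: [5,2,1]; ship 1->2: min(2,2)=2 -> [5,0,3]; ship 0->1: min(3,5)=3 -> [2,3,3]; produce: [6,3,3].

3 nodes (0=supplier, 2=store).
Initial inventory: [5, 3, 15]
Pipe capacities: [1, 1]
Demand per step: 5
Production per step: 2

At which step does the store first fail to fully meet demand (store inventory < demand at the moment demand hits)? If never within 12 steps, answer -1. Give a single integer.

Step 1: demand=5,sold=5 ship[1->2]=1 ship[0->1]=1 prod=2 -> [6 3 11]
Step 2: demand=5,sold=5 ship[1->2]=1 ship[0->1]=1 prod=2 -> [7 3 7]
Step 3: demand=5,sold=5 ship[1->2]=1 ship[0->1]=1 prod=2 -> [8 3 3]
Step 4: demand=5,sold=3 ship[1->2]=1 ship[0->1]=1 prod=2 -> [9 3 1]
Step 5: demand=5,sold=1 ship[1->2]=1 ship[0->1]=1 prod=2 -> [10 3 1]
Step 6: demand=5,sold=1 ship[1->2]=1 ship[0->1]=1 prod=2 -> [11 3 1]
Step 7: demand=5,sold=1 ship[1->2]=1 ship[0->1]=1 prod=2 -> [12 3 1]
Step 8: demand=5,sold=1 ship[1->2]=1 ship[0->1]=1 prod=2 -> [13 3 1]
Step 9: demand=5,sold=1 ship[1->2]=1 ship[0->1]=1 prod=2 -> [14 3 1]
Step 10: demand=5,sold=1 ship[1->2]=1 ship[0->1]=1 prod=2 -> [15 3 1]
Step 11: demand=5,sold=1 ship[1->2]=1 ship[0->1]=1 prod=2 -> [16 3 1]
Step 12: demand=5,sold=1 ship[1->2]=1 ship[0->1]=1 prod=2 -> [17 3 1]
First stockout at step 4

4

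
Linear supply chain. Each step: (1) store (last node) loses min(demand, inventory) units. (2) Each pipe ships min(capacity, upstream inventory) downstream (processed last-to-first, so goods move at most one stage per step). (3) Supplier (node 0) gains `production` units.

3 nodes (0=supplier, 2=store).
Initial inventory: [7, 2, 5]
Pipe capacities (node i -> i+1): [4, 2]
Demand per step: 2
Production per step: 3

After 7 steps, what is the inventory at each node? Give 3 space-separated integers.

Step 1: demand=2,sold=2 ship[1->2]=2 ship[0->1]=4 prod=3 -> inv=[6 4 5]
Step 2: demand=2,sold=2 ship[1->2]=2 ship[0->1]=4 prod=3 -> inv=[5 6 5]
Step 3: demand=2,sold=2 ship[1->2]=2 ship[0->1]=4 prod=3 -> inv=[4 8 5]
Step 4: demand=2,sold=2 ship[1->2]=2 ship[0->1]=4 prod=3 -> inv=[3 10 5]
Step 5: demand=2,sold=2 ship[1->2]=2 ship[0->1]=3 prod=3 -> inv=[3 11 5]
Step 6: demand=2,sold=2 ship[1->2]=2 ship[0->1]=3 prod=3 -> inv=[3 12 5]
Step 7: demand=2,sold=2 ship[1->2]=2 ship[0->1]=3 prod=3 -> inv=[3 13 5]

3 13 5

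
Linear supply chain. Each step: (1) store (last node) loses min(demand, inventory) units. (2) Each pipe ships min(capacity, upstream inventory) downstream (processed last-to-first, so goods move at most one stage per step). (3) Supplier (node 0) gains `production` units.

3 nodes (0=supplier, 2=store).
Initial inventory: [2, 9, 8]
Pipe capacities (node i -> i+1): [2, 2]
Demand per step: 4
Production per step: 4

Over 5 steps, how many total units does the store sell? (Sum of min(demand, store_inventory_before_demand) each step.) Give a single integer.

Step 1: sold=4 (running total=4) -> [4 9 6]
Step 2: sold=4 (running total=8) -> [6 9 4]
Step 3: sold=4 (running total=12) -> [8 9 2]
Step 4: sold=2 (running total=14) -> [10 9 2]
Step 5: sold=2 (running total=16) -> [12 9 2]

Answer: 16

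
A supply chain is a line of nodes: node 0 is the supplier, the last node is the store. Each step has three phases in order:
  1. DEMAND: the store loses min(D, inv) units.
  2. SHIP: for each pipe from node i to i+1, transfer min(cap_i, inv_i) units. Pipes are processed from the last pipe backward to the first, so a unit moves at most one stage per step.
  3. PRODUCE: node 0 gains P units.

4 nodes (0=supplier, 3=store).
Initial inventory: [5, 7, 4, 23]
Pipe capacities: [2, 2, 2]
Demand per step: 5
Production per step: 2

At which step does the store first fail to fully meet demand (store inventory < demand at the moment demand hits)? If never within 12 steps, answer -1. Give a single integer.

Step 1: demand=5,sold=5 ship[2->3]=2 ship[1->2]=2 ship[0->1]=2 prod=2 -> [5 7 4 20]
Step 2: demand=5,sold=5 ship[2->3]=2 ship[1->2]=2 ship[0->1]=2 prod=2 -> [5 7 4 17]
Step 3: demand=5,sold=5 ship[2->3]=2 ship[1->2]=2 ship[0->1]=2 prod=2 -> [5 7 4 14]
Step 4: demand=5,sold=5 ship[2->3]=2 ship[1->2]=2 ship[0->1]=2 prod=2 -> [5 7 4 11]
Step 5: demand=5,sold=5 ship[2->3]=2 ship[1->2]=2 ship[0->1]=2 prod=2 -> [5 7 4 8]
Step 6: demand=5,sold=5 ship[2->3]=2 ship[1->2]=2 ship[0->1]=2 prod=2 -> [5 7 4 5]
Step 7: demand=5,sold=5 ship[2->3]=2 ship[1->2]=2 ship[0->1]=2 prod=2 -> [5 7 4 2]
Step 8: demand=5,sold=2 ship[2->3]=2 ship[1->2]=2 ship[0->1]=2 prod=2 -> [5 7 4 2]
Step 9: demand=5,sold=2 ship[2->3]=2 ship[1->2]=2 ship[0->1]=2 prod=2 -> [5 7 4 2]
Step 10: demand=5,sold=2 ship[2->3]=2 ship[1->2]=2 ship[0->1]=2 prod=2 -> [5 7 4 2]
Step 11: demand=5,sold=2 ship[2->3]=2 ship[1->2]=2 ship[0->1]=2 prod=2 -> [5 7 4 2]
Step 12: demand=5,sold=2 ship[2->3]=2 ship[1->2]=2 ship[0->1]=2 prod=2 -> [5 7 4 2]
First stockout at step 8

8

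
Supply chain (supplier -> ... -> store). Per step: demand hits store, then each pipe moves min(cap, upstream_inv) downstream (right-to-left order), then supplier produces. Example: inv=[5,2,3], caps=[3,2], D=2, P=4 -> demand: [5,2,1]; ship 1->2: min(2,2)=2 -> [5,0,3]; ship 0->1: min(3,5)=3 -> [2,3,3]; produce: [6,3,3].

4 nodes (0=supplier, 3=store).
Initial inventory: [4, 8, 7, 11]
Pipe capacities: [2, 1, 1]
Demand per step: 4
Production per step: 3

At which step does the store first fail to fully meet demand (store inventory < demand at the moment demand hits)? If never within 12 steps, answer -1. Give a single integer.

Step 1: demand=4,sold=4 ship[2->3]=1 ship[1->2]=1 ship[0->1]=2 prod=3 -> [5 9 7 8]
Step 2: demand=4,sold=4 ship[2->3]=1 ship[1->2]=1 ship[0->1]=2 prod=3 -> [6 10 7 5]
Step 3: demand=4,sold=4 ship[2->3]=1 ship[1->2]=1 ship[0->1]=2 prod=3 -> [7 11 7 2]
Step 4: demand=4,sold=2 ship[2->3]=1 ship[1->2]=1 ship[0->1]=2 prod=3 -> [8 12 7 1]
Step 5: demand=4,sold=1 ship[2->3]=1 ship[1->2]=1 ship[0->1]=2 prod=3 -> [9 13 7 1]
Step 6: demand=4,sold=1 ship[2->3]=1 ship[1->2]=1 ship[0->1]=2 prod=3 -> [10 14 7 1]
Step 7: demand=4,sold=1 ship[2->3]=1 ship[1->2]=1 ship[0->1]=2 prod=3 -> [11 15 7 1]
Step 8: demand=4,sold=1 ship[2->3]=1 ship[1->2]=1 ship[0->1]=2 prod=3 -> [12 16 7 1]
Step 9: demand=4,sold=1 ship[2->3]=1 ship[1->2]=1 ship[0->1]=2 prod=3 -> [13 17 7 1]
Step 10: demand=4,sold=1 ship[2->3]=1 ship[1->2]=1 ship[0->1]=2 prod=3 -> [14 18 7 1]
Step 11: demand=4,sold=1 ship[2->3]=1 ship[1->2]=1 ship[0->1]=2 prod=3 -> [15 19 7 1]
Step 12: demand=4,sold=1 ship[2->3]=1 ship[1->2]=1 ship[0->1]=2 prod=3 -> [16 20 7 1]
First stockout at step 4

4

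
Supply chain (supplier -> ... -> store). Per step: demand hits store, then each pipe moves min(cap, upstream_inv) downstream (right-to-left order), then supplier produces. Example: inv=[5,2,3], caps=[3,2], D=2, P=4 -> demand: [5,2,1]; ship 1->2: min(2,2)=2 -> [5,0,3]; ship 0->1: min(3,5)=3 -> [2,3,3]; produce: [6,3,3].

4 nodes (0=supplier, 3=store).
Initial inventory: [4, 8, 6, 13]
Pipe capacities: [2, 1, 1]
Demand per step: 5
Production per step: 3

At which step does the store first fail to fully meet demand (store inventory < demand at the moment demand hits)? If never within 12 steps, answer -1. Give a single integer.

Step 1: demand=5,sold=5 ship[2->3]=1 ship[1->2]=1 ship[0->1]=2 prod=3 -> [5 9 6 9]
Step 2: demand=5,sold=5 ship[2->3]=1 ship[1->2]=1 ship[0->1]=2 prod=3 -> [6 10 6 5]
Step 3: demand=5,sold=5 ship[2->3]=1 ship[1->2]=1 ship[0->1]=2 prod=3 -> [7 11 6 1]
Step 4: demand=5,sold=1 ship[2->3]=1 ship[1->2]=1 ship[0->1]=2 prod=3 -> [8 12 6 1]
Step 5: demand=5,sold=1 ship[2->3]=1 ship[1->2]=1 ship[0->1]=2 prod=3 -> [9 13 6 1]
Step 6: demand=5,sold=1 ship[2->3]=1 ship[1->2]=1 ship[0->1]=2 prod=3 -> [10 14 6 1]
Step 7: demand=5,sold=1 ship[2->3]=1 ship[1->2]=1 ship[0->1]=2 prod=3 -> [11 15 6 1]
Step 8: demand=5,sold=1 ship[2->3]=1 ship[1->2]=1 ship[0->1]=2 prod=3 -> [12 16 6 1]
Step 9: demand=5,sold=1 ship[2->3]=1 ship[1->2]=1 ship[0->1]=2 prod=3 -> [13 17 6 1]
Step 10: demand=5,sold=1 ship[2->3]=1 ship[1->2]=1 ship[0->1]=2 prod=3 -> [14 18 6 1]
Step 11: demand=5,sold=1 ship[2->3]=1 ship[1->2]=1 ship[0->1]=2 prod=3 -> [15 19 6 1]
Step 12: demand=5,sold=1 ship[2->3]=1 ship[1->2]=1 ship[0->1]=2 prod=3 -> [16 20 6 1]
First stockout at step 4

4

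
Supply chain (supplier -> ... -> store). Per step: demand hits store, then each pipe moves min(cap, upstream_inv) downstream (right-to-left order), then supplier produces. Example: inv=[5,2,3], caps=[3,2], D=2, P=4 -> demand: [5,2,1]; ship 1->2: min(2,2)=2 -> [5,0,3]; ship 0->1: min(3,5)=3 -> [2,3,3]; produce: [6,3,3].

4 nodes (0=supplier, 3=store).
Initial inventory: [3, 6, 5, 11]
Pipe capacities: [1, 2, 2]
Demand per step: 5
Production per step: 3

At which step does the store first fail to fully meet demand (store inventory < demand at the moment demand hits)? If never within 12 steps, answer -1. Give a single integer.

Step 1: demand=5,sold=5 ship[2->3]=2 ship[1->2]=2 ship[0->1]=1 prod=3 -> [5 5 5 8]
Step 2: demand=5,sold=5 ship[2->3]=2 ship[1->2]=2 ship[0->1]=1 prod=3 -> [7 4 5 5]
Step 3: demand=5,sold=5 ship[2->3]=2 ship[1->2]=2 ship[0->1]=1 prod=3 -> [9 3 5 2]
Step 4: demand=5,sold=2 ship[2->3]=2 ship[1->2]=2 ship[0->1]=1 prod=3 -> [11 2 5 2]
Step 5: demand=5,sold=2 ship[2->3]=2 ship[1->2]=2 ship[0->1]=1 prod=3 -> [13 1 5 2]
Step 6: demand=5,sold=2 ship[2->3]=2 ship[1->2]=1 ship[0->1]=1 prod=3 -> [15 1 4 2]
Step 7: demand=5,sold=2 ship[2->3]=2 ship[1->2]=1 ship[0->1]=1 prod=3 -> [17 1 3 2]
Step 8: demand=5,sold=2 ship[2->3]=2 ship[1->2]=1 ship[0->1]=1 prod=3 -> [19 1 2 2]
Step 9: demand=5,sold=2 ship[2->3]=2 ship[1->2]=1 ship[0->1]=1 prod=3 -> [21 1 1 2]
Step 10: demand=5,sold=2 ship[2->3]=1 ship[1->2]=1 ship[0->1]=1 prod=3 -> [23 1 1 1]
Step 11: demand=5,sold=1 ship[2->3]=1 ship[1->2]=1 ship[0->1]=1 prod=3 -> [25 1 1 1]
Step 12: demand=5,sold=1 ship[2->3]=1 ship[1->2]=1 ship[0->1]=1 prod=3 -> [27 1 1 1]
First stockout at step 4

4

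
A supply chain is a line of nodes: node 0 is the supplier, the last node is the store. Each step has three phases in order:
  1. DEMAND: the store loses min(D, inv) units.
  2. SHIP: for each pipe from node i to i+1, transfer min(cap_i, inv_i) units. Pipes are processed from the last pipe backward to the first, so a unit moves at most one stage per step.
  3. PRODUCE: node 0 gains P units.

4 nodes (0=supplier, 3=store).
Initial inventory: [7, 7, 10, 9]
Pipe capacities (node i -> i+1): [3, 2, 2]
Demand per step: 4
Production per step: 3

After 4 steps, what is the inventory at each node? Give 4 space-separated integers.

Step 1: demand=4,sold=4 ship[2->3]=2 ship[1->2]=2 ship[0->1]=3 prod=3 -> inv=[7 8 10 7]
Step 2: demand=4,sold=4 ship[2->3]=2 ship[1->2]=2 ship[0->1]=3 prod=3 -> inv=[7 9 10 5]
Step 3: demand=4,sold=4 ship[2->3]=2 ship[1->2]=2 ship[0->1]=3 prod=3 -> inv=[7 10 10 3]
Step 4: demand=4,sold=3 ship[2->3]=2 ship[1->2]=2 ship[0->1]=3 prod=3 -> inv=[7 11 10 2]

7 11 10 2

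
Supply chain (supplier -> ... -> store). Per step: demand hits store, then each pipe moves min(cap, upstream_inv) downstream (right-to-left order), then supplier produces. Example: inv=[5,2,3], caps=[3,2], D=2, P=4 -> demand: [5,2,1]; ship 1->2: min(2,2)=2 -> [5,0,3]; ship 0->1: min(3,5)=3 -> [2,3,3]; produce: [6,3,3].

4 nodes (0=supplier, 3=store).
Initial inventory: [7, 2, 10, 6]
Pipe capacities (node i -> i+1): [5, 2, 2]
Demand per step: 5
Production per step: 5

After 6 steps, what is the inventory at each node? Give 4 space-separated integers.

Step 1: demand=5,sold=5 ship[2->3]=2 ship[1->2]=2 ship[0->1]=5 prod=5 -> inv=[7 5 10 3]
Step 2: demand=5,sold=3 ship[2->3]=2 ship[1->2]=2 ship[0->1]=5 prod=5 -> inv=[7 8 10 2]
Step 3: demand=5,sold=2 ship[2->3]=2 ship[1->2]=2 ship[0->1]=5 prod=5 -> inv=[7 11 10 2]
Step 4: demand=5,sold=2 ship[2->3]=2 ship[1->2]=2 ship[0->1]=5 prod=5 -> inv=[7 14 10 2]
Step 5: demand=5,sold=2 ship[2->3]=2 ship[1->2]=2 ship[0->1]=5 prod=5 -> inv=[7 17 10 2]
Step 6: demand=5,sold=2 ship[2->3]=2 ship[1->2]=2 ship[0->1]=5 prod=5 -> inv=[7 20 10 2]

7 20 10 2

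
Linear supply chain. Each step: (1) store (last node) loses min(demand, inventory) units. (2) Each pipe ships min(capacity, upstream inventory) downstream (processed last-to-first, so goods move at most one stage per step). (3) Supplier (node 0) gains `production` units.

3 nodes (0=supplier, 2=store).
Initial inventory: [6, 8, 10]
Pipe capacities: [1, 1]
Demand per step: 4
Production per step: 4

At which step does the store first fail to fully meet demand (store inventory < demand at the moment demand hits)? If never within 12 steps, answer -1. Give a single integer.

Step 1: demand=4,sold=4 ship[1->2]=1 ship[0->1]=1 prod=4 -> [9 8 7]
Step 2: demand=4,sold=4 ship[1->2]=1 ship[0->1]=1 prod=4 -> [12 8 4]
Step 3: demand=4,sold=4 ship[1->2]=1 ship[0->1]=1 prod=4 -> [15 8 1]
Step 4: demand=4,sold=1 ship[1->2]=1 ship[0->1]=1 prod=4 -> [18 8 1]
Step 5: demand=4,sold=1 ship[1->2]=1 ship[0->1]=1 prod=4 -> [21 8 1]
Step 6: demand=4,sold=1 ship[1->2]=1 ship[0->1]=1 prod=4 -> [24 8 1]
Step 7: demand=4,sold=1 ship[1->2]=1 ship[0->1]=1 prod=4 -> [27 8 1]
Step 8: demand=4,sold=1 ship[1->2]=1 ship[0->1]=1 prod=4 -> [30 8 1]
Step 9: demand=4,sold=1 ship[1->2]=1 ship[0->1]=1 prod=4 -> [33 8 1]
Step 10: demand=4,sold=1 ship[1->2]=1 ship[0->1]=1 prod=4 -> [36 8 1]
Step 11: demand=4,sold=1 ship[1->2]=1 ship[0->1]=1 prod=4 -> [39 8 1]
Step 12: demand=4,sold=1 ship[1->2]=1 ship[0->1]=1 prod=4 -> [42 8 1]
First stockout at step 4

4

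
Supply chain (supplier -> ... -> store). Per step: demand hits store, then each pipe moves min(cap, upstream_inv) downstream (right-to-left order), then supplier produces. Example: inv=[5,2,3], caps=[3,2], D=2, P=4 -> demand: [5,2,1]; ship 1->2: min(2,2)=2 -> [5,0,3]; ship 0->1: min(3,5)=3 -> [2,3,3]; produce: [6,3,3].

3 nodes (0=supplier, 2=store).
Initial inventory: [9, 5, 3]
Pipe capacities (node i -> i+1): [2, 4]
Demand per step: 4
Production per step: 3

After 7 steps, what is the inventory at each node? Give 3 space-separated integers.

Step 1: demand=4,sold=3 ship[1->2]=4 ship[0->1]=2 prod=3 -> inv=[10 3 4]
Step 2: demand=4,sold=4 ship[1->2]=3 ship[0->1]=2 prod=3 -> inv=[11 2 3]
Step 3: demand=4,sold=3 ship[1->2]=2 ship[0->1]=2 prod=3 -> inv=[12 2 2]
Step 4: demand=4,sold=2 ship[1->2]=2 ship[0->1]=2 prod=3 -> inv=[13 2 2]
Step 5: demand=4,sold=2 ship[1->2]=2 ship[0->1]=2 prod=3 -> inv=[14 2 2]
Step 6: demand=4,sold=2 ship[1->2]=2 ship[0->1]=2 prod=3 -> inv=[15 2 2]
Step 7: demand=4,sold=2 ship[1->2]=2 ship[0->1]=2 prod=3 -> inv=[16 2 2]

16 2 2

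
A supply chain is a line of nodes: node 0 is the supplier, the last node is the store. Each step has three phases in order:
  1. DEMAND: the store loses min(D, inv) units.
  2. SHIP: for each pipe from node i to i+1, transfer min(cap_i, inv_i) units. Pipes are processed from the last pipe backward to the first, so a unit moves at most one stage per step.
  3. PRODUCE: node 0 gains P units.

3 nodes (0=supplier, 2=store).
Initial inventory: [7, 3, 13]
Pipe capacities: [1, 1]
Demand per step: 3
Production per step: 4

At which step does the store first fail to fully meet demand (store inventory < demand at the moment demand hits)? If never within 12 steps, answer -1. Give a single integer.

Step 1: demand=3,sold=3 ship[1->2]=1 ship[0->1]=1 prod=4 -> [10 3 11]
Step 2: demand=3,sold=3 ship[1->2]=1 ship[0->1]=1 prod=4 -> [13 3 9]
Step 3: demand=3,sold=3 ship[1->2]=1 ship[0->1]=1 prod=4 -> [16 3 7]
Step 4: demand=3,sold=3 ship[1->2]=1 ship[0->1]=1 prod=4 -> [19 3 5]
Step 5: demand=3,sold=3 ship[1->2]=1 ship[0->1]=1 prod=4 -> [22 3 3]
Step 6: demand=3,sold=3 ship[1->2]=1 ship[0->1]=1 prod=4 -> [25 3 1]
Step 7: demand=3,sold=1 ship[1->2]=1 ship[0->1]=1 prod=4 -> [28 3 1]
Step 8: demand=3,sold=1 ship[1->2]=1 ship[0->1]=1 prod=4 -> [31 3 1]
Step 9: demand=3,sold=1 ship[1->2]=1 ship[0->1]=1 prod=4 -> [34 3 1]
Step 10: demand=3,sold=1 ship[1->2]=1 ship[0->1]=1 prod=4 -> [37 3 1]
Step 11: demand=3,sold=1 ship[1->2]=1 ship[0->1]=1 prod=4 -> [40 3 1]
Step 12: demand=3,sold=1 ship[1->2]=1 ship[0->1]=1 prod=4 -> [43 3 1]
First stockout at step 7

7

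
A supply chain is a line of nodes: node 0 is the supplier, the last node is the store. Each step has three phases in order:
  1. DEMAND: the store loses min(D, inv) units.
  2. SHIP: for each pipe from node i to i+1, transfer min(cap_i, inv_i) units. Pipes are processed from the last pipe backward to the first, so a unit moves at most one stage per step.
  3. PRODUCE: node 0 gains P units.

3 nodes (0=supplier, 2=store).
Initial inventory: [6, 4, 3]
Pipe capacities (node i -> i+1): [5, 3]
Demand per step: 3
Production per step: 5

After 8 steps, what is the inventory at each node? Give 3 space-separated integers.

Step 1: demand=3,sold=3 ship[1->2]=3 ship[0->1]=5 prod=5 -> inv=[6 6 3]
Step 2: demand=3,sold=3 ship[1->2]=3 ship[0->1]=5 prod=5 -> inv=[6 8 3]
Step 3: demand=3,sold=3 ship[1->2]=3 ship[0->1]=5 prod=5 -> inv=[6 10 3]
Step 4: demand=3,sold=3 ship[1->2]=3 ship[0->1]=5 prod=5 -> inv=[6 12 3]
Step 5: demand=3,sold=3 ship[1->2]=3 ship[0->1]=5 prod=5 -> inv=[6 14 3]
Step 6: demand=3,sold=3 ship[1->2]=3 ship[0->1]=5 prod=5 -> inv=[6 16 3]
Step 7: demand=3,sold=3 ship[1->2]=3 ship[0->1]=5 prod=5 -> inv=[6 18 3]
Step 8: demand=3,sold=3 ship[1->2]=3 ship[0->1]=5 prod=5 -> inv=[6 20 3]

6 20 3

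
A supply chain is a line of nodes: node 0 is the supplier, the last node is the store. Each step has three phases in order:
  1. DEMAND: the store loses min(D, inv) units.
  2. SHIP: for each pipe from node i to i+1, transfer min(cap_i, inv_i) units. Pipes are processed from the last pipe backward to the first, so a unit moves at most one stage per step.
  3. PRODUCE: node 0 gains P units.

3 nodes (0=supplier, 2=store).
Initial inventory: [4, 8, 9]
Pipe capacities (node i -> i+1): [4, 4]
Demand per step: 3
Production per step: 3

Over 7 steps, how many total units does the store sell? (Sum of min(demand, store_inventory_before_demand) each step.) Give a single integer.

Step 1: sold=3 (running total=3) -> [3 8 10]
Step 2: sold=3 (running total=6) -> [3 7 11]
Step 3: sold=3 (running total=9) -> [3 6 12]
Step 4: sold=3 (running total=12) -> [3 5 13]
Step 5: sold=3 (running total=15) -> [3 4 14]
Step 6: sold=3 (running total=18) -> [3 3 15]
Step 7: sold=3 (running total=21) -> [3 3 15]

Answer: 21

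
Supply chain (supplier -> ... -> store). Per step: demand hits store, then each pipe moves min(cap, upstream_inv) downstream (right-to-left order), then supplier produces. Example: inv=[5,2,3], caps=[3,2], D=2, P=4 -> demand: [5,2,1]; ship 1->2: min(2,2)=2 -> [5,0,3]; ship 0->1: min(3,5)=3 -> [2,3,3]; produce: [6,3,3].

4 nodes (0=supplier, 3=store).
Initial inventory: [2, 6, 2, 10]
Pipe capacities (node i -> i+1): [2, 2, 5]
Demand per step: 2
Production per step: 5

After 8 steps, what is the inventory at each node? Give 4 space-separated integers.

Step 1: demand=2,sold=2 ship[2->3]=2 ship[1->2]=2 ship[0->1]=2 prod=5 -> inv=[5 6 2 10]
Step 2: demand=2,sold=2 ship[2->3]=2 ship[1->2]=2 ship[0->1]=2 prod=5 -> inv=[8 6 2 10]
Step 3: demand=2,sold=2 ship[2->3]=2 ship[1->2]=2 ship[0->1]=2 prod=5 -> inv=[11 6 2 10]
Step 4: demand=2,sold=2 ship[2->3]=2 ship[1->2]=2 ship[0->1]=2 prod=5 -> inv=[14 6 2 10]
Step 5: demand=2,sold=2 ship[2->3]=2 ship[1->2]=2 ship[0->1]=2 prod=5 -> inv=[17 6 2 10]
Step 6: demand=2,sold=2 ship[2->3]=2 ship[1->2]=2 ship[0->1]=2 prod=5 -> inv=[20 6 2 10]
Step 7: demand=2,sold=2 ship[2->3]=2 ship[1->2]=2 ship[0->1]=2 prod=5 -> inv=[23 6 2 10]
Step 8: demand=2,sold=2 ship[2->3]=2 ship[1->2]=2 ship[0->1]=2 prod=5 -> inv=[26 6 2 10]

26 6 2 10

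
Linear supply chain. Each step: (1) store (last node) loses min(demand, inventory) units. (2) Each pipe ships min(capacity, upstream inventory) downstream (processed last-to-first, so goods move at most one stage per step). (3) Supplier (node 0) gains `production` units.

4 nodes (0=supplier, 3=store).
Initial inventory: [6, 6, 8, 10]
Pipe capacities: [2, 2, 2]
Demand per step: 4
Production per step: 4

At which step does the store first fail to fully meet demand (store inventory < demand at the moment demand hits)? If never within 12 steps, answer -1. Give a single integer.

Step 1: demand=4,sold=4 ship[2->3]=2 ship[1->2]=2 ship[0->1]=2 prod=4 -> [8 6 8 8]
Step 2: demand=4,sold=4 ship[2->3]=2 ship[1->2]=2 ship[0->1]=2 prod=4 -> [10 6 8 6]
Step 3: demand=4,sold=4 ship[2->3]=2 ship[1->2]=2 ship[0->1]=2 prod=4 -> [12 6 8 4]
Step 4: demand=4,sold=4 ship[2->3]=2 ship[1->2]=2 ship[0->1]=2 prod=4 -> [14 6 8 2]
Step 5: demand=4,sold=2 ship[2->3]=2 ship[1->2]=2 ship[0->1]=2 prod=4 -> [16 6 8 2]
Step 6: demand=4,sold=2 ship[2->3]=2 ship[1->2]=2 ship[0->1]=2 prod=4 -> [18 6 8 2]
Step 7: demand=4,sold=2 ship[2->3]=2 ship[1->2]=2 ship[0->1]=2 prod=4 -> [20 6 8 2]
Step 8: demand=4,sold=2 ship[2->3]=2 ship[1->2]=2 ship[0->1]=2 prod=4 -> [22 6 8 2]
Step 9: demand=4,sold=2 ship[2->3]=2 ship[1->2]=2 ship[0->1]=2 prod=4 -> [24 6 8 2]
Step 10: demand=4,sold=2 ship[2->3]=2 ship[1->2]=2 ship[0->1]=2 prod=4 -> [26 6 8 2]
Step 11: demand=4,sold=2 ship[2->3]=2 ship[1->2]=2 ship[0->1]=2 prod=4 -> [28 6 8 2]
Step 12: demand=4,sold=2 ship[2->3]=2 ship[1->2]=2 ship[0->1]=2 prod=4 -> [30 6 8 2]
First stockout at step 5

5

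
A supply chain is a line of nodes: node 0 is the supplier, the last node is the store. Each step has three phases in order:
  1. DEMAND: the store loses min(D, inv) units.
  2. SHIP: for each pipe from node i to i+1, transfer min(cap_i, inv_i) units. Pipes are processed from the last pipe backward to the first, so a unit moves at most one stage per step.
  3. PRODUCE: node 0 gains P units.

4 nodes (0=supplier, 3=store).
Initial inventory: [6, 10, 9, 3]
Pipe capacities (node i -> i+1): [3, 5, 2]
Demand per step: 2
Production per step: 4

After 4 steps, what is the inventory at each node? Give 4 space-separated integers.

Step 1: demand=2,sold=2 ship[2->3]=2 ship[1->2]=5 ship[0->1]=3 prod=4 -> inv=[7 8 12 3]
Step 2: demand=2,sold=2 ship[2->3]=2 ship[1->2]=5 ship[0->1]=3 prod=4 -> inv=[8 6 15 3]
Step 3: demand=2,sold=2 ship[2->3]=2 ship[1->2]=5 ship[0->1]=3 prod=4 -> inv=[9 4 18 3]
Step 4: demand=2,sold=2 ship[2->3]=2 ship[1->2]=4 ship[0->1]=3 prod=4 -> inv=[10 3 20 3]

10 3 20 3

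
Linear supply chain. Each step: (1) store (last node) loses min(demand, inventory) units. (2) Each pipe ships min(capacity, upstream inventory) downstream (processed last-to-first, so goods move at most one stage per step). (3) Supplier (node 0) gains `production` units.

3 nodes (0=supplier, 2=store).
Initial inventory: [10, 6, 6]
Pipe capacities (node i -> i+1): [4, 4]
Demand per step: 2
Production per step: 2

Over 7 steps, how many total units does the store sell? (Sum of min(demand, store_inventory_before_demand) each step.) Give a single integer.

Step 1: sold=2 (running total=2) -> [8 6 8]
Step 2: sold=2 (running total=4) -> [6 6 10]
Step 3: sold=2 (running total=6) -> [4 6 12]
Step 4: sold=2 (running total=8) -> [2 6 14]
Step 5: sold=2 (running total=10) -> [2 4 16]
Step 6: sold=2 (running total=12) -> [2 2 18]
Step 7: sold=2 (running total=14) -> [2 2 18]

Answer: 14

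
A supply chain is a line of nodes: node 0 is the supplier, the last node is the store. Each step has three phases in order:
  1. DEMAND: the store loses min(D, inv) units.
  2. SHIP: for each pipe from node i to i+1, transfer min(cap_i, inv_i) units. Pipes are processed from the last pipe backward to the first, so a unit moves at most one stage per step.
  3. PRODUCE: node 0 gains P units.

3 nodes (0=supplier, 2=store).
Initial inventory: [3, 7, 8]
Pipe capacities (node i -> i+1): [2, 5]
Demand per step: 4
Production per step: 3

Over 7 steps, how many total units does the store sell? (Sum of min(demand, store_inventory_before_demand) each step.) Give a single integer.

Answer: 25

Derivation:
Step 1: sold=4 (running total=4) -> [4 4 9]
Step 2: sold=4 (running total=8) -> [5 2 9]
Step 3: sold=4 (running total=12) -> [6 2 7]
Step 4: sold=4 (running total=16) -> [7 2 5]
Step 5: sold=4 (running total=20) -> [8 2 3]
Step 6: sold=3 (running total=23) -> [9 2 2]
Step 7: sold=2 (running total=25) -> [10 2 2]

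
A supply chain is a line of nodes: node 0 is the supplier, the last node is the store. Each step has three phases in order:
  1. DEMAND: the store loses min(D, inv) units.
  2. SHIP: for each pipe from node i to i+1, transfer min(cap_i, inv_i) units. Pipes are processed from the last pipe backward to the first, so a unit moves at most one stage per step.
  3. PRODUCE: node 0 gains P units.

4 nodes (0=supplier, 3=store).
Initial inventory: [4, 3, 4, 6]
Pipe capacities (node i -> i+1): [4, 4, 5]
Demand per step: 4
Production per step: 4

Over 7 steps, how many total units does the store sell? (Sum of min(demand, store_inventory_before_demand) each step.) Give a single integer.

Answer: 28

Derivation:
Step 1: sold=4 (running total=4) -> [4 4 3 6]
Step 2: sold=4 (running total=8) -> [4 4 4 5]
Step 3: sold=4 (running total=12) -> [4 4 4 5]
Step 4: sold=4 (running total=16) -> [4 4 4 5]
Step 5: sold=4 (running total=20) -> [4 4 4 5]
Step 6: sold=4 (running total=24) -> [4 4 4 5]
Step 7: sold=4 (running total=28) -> [4 4 4 5]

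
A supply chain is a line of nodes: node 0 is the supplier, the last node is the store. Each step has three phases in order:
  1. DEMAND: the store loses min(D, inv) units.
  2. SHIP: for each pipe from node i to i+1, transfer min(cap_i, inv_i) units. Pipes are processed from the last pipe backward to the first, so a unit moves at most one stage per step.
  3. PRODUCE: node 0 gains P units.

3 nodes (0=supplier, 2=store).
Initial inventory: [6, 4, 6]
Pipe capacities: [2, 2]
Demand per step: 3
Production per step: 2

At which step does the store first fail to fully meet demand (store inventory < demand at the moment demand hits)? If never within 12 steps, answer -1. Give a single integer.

Step 1: demand=3,sold=3 ship[1->2]=2 ship[0->1]=2 prod=2 -> [6 4 5]
Step 2: demand=3,sold=3 ship[1->2]=2 ship[0->1]=2 prod=2 -> [6 4 4]
Step 3: demand=3,sold=3 ship[1->2]=2 ship[0->1]=2 prod=2 -> [6 4 3]
Step 4: demand=3,sold=3 ship[1->2]=2 ship[0->1]=2 prod=2 -> [6 4 2]
Step 5: demand=3,sold=2 ship[1->2]=2 ship[0->1]=2 prod=2 -> [6 4 2]
Step 6: demand=3,sold=2 ship[1->2]=2 ship[0->1]=2 prod=2 -> [6 4 2]
Step 7: demand=3,sold=2 ship[1->2]=2 ship[0->1]=2 prod=2 -> [6 4 2]
Step 8: demand=3,sold=2 ship[1->2]=2 ship[0->1]=2 prod=2 -> [6 4 2]
Step 9: demand=3,sold=2 ship[1->2]=2 ship[0->1]=2 prod=2 -> [6 4 2]
Step 10: demand=3,sold=2 ship[1->2]=2 ship[0->1]=2 prod=2 -> [6 4 2]
Step 11: demand=3,sold=2 ship[1->2]=2 ship[0->1]=2 prod=2 -> [6 4 2]
Step 12: demand=3,sold=2 ship[1->2]=2 ship[0->1]=2 prod=2 -> [6 4 2]
First stockout at step 5

5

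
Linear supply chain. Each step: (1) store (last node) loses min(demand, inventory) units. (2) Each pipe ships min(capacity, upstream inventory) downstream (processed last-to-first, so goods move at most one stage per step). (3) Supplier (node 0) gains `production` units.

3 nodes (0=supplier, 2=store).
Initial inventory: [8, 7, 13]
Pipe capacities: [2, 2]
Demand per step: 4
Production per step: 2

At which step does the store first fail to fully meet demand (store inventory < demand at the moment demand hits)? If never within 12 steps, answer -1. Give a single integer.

Step 1: demand=4,sold=4 ship[1->2]=2 ship[0->1]=2 prod=2 -> [8 7 11]
Step 2: demand=4,sold=4 ship[1->2]=2 ship[0->1]=2 prod=2 -> [8 7 9]
Step 3: demand=4,sold=4 ship[1->2]=2 ship[0->1]=2 prod=2 -> [8 7 7]
Step 4: demand=4,sold=4 ship[1->2]=2 ship[0->1]=2 prod=2 -> [8 7 5]
Step 5: demand=4,sold=4 ship[1->2]=2 ship[0->1]=2 prod=2 -> [8 7 3]
Step 6: demand=4,sold=3 ship[1->2]=2 ship[0->1]=2 prod=2 -> [8 7 2]
Step 7: demand=4,sold=2 ship[1->2]=2 ship[0->1]=2 prod=2 -> [8 7 2]
Step 8: demand=4,sold=2 ship[1->2]=2 ship[0->1]=2 prod=2 -> [8 7 2]
Step 9: demand=4,sold=2 ship[1->2]=2 ship[0->1]=2 prod=2 -> [8 7 2]
Step 10: demand=4,sold=2 ship[1->2]=2 ship[0->1]=2 prod=2 -> [8 7 2]
Step 11: demand=4,sold=2 ship[1->2]=2 ship[0->1]=2 prod=2 -> [8 7 2]
Step 12: demand=4,sold=2 ship[1->2]=2 ship[0->1]=2 prod=2 -> [8 7 2]
First stockout at step 6

6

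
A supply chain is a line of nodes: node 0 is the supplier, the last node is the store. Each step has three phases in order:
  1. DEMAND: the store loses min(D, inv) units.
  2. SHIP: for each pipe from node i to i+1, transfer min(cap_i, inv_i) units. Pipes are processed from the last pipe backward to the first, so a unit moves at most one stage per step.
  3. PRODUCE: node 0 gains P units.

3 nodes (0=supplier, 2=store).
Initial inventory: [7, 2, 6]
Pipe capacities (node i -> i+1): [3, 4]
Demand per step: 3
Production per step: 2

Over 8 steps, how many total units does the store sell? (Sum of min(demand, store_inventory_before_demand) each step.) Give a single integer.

Step 1: sold=3 (running total=3) -> [6 3 5]
Step 2: sold=3 (running total=6) -> [5 3 5]
Step 3: sold=3 (running total=9) -> [4 3 5]
Step 4: sold=3 (running total=12) -> [3 3 5]
Step 5: sold=3 (running total=15) -> [2 3 5]
Step 6: sold=3 (running total=18) -> [2 2 5]
Step 7: sold=3 (running total=21) -> [2 2 4]
Step 8: sold=3 (running total=24) -> [2 2 3]

Answer: 24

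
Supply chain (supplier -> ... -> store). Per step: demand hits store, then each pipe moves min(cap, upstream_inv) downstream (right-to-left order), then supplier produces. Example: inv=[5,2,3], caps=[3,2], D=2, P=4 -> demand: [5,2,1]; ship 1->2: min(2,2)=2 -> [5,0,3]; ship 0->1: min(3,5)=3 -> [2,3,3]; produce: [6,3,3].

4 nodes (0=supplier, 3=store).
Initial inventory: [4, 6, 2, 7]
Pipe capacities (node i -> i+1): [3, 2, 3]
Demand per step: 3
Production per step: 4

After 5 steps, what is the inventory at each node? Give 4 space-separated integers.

Step 1: demand=3,sold=3 ship[2->3]=2 ship[1->2]=2 ship[0->1]=3 prod=4 -> inv=[5 7 2 6]
Step 2: demand=3,sold=3 ship[2->3]=2 ship[1->2]=2 ship[0->1]=3 prod=4 -> inv=[6 8 2 5]
Step 3: demand=3,sold=3 ship[2->3]=2 ship[1->2]=2 ship[0->1]=3 prod=4 -> inv=[7 9 2 4]
Step 4: demand=3,sold=3 ship[2->3]=2 ship[1->2]=2 ship[0->1]=3 prod=4 -> inv=[8 10 2 3]
Step 5: demand=3,sold=3 ship[2->3]=2 ship[1->2]=2 ship[0->1]=3 prod=4 -> inv=[9 11 2 2]

9 11 2 2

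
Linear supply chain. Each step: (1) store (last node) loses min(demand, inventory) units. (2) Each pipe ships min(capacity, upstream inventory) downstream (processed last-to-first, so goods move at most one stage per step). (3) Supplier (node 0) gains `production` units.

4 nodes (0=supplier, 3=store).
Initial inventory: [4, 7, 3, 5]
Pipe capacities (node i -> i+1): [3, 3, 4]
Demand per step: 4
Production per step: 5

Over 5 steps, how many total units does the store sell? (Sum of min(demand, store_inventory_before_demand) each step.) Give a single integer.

Step 1: sold=4 (running total=4) -> [6 7 3 4]
Step 2: sold=4 (running total=8) -> [8 7 3 3]
Step 3: sold=3 (running total=11) -> [10 7 3 3]
Step 4: sold=3 (running total=14) -> [12 7 3 3]
Step 5: sold=3 (running total=17) -> [14 7 3 3]

Answer: 17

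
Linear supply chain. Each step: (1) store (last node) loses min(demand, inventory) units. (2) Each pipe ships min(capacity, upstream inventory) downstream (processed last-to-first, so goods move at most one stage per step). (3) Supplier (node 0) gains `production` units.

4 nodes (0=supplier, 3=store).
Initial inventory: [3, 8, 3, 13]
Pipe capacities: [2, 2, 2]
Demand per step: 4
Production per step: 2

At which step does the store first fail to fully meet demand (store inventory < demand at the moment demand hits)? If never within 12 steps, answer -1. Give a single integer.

Step 1: demand=4,sold=4 ship[2->3]=2 ship[1->2]=2 ship[0->1]=2 prod=2 -> [3 8 3 11]
Step 2: demand=4,sold=4 ship[2->3]=2 ship[1->2]=2 ship[0->1]=2 prod=2 -> [3 8 3 9]
Step 3: demand=4,sold=4 ship[2->3]=2 ship[1->2]=2 ship[0->1]=2 prod=2 -> [3 8 3 7]
Step 4: demand=4,sold=4 ship[2->3]=2 ship[1->2]=2 ship[0->1]=2 prod=2 -> [3 8 3 5]
Step 5: demand=4,sold=4 ship[2->3]=2 ship[1->2]=2 ship[0->1]=2 prod=2 -> [3 8 3 3]
Step 6: demand=4,sold=3 ship[2->3]=2 ship[1->2]=2 ship[0->1]=2 prod=2 -> [3 8 3 2]
Step 7: demand=4,sold=2 ship[2->3]=2 ship[1->2]=2 ship[0->1]=2 prod=2 -> [3 8 3 2]
Step 8: demand=4,sold=2 ship[2->3]=2 ship[1->2]=2 ship[0->1]=2 prod=2 -> [3 8 3 2]
Step 9: demand=4,sold=2 ship[2->3]=2 ship[1->2]=2 ship[0->1]=2 prod=2 -> [3 8 3 2]
Step 10: demand=4,sold=2 ship[2->3]=2 ship[1->2]=2 ship[0->1]=2 prod=2 -> [3 8 3 2]
Step 11: demand=4,sold=2 ship[2->3]=2 ship[1->2]=2 ship[0->1]=2 prod=2 -> [3 8 3 2]
Step 12: demand=4,sold=2 ship[2->3]=2 ship[1->2]=2 ship[0->1]=2 prod=2 -> [3 8 3 2]
First stockout at step 6

6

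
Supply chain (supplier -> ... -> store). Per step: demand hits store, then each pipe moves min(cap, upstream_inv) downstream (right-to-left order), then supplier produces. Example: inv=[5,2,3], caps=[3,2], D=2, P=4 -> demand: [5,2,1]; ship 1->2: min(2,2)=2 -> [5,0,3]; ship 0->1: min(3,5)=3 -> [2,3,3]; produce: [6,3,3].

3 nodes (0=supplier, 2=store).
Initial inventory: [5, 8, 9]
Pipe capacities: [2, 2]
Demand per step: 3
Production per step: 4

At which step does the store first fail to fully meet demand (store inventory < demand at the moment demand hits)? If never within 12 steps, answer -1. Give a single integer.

Step 1: demand=3,sold=3 ship[1->2]=2 ship[0->1]=2 prod=4 -> [7 8 8]
Step 2: demand=3,sold=3 ship[1->2]=2 ship[0->1]=2 prod=4 -> [9 8 7]
Step 3: demand=3,sold=3 ship[1->2]=2 ship[0->1]=2 prod=4 -> [11 8 6]
Step 4: demand=3,sold=3 ship[1->2]=2 ship[0->1]=2 prod=4 -> [13 8 5]
Step 5: demand=3,sold=3 ship[1->2]=2 ship[0->1]=2 prod=4 -> [15 8 4]
Step 6: demand=3,sold=3 ship[1->2]=2 ship[0->1]=2 prod=4 -> [17 8 3]
Step 7: demand=3,sold=3 ship[1->2]=2 ship[0->1]=2 prod=4 -> [19 8 2]
Step 8: demand=3,sold=2 ship[1->2]=2 ship[0->1]=2 prod=4 -> [21 8 2]
Step 9: demand=3,sold=2 ship[1->2]=2 ship[0->1]=2 prod=4 -> [23 8 2]
Step 10: demand=3,sold=2 ship[1->2]=2 ship[0->1]=2 prod=4 -> [25 8 2]
Step 11: demand=3,sold=2 ship[1->2]=2 ship[0->1]=2 prod=4 -> [27 8 2]
Step 12: demand=3,sold=2 ship[1->2]=2 ship[0->1]=2 prod=4 -> [29 8 2]
First stockout at step 8

8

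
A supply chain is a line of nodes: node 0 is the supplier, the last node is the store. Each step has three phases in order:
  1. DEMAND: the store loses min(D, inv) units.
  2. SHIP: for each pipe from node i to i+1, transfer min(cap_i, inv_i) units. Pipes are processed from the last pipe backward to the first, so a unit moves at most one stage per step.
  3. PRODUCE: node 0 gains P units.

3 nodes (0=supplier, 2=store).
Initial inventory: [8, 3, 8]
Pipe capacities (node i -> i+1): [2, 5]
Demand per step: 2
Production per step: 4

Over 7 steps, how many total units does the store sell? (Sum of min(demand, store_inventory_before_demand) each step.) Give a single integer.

Answer: 14

Derivation:
Step 1: sold=2 (running total=2) -> [10 2 9]
Step 2: sold=2 (running total=4) -> [12 2 9]
Step 3: sold=2 (running total=6) -> [14 2 9]
Step 4: sold=2 (running total=8) -> [16 2 9]
Step 5: sold=2 (running total=10) -> [18 2 9]
Step 6: sold=2 (running total=12) -> [20 2 9]
Step 7: sold=2 (running total=14) -> [22 2 9]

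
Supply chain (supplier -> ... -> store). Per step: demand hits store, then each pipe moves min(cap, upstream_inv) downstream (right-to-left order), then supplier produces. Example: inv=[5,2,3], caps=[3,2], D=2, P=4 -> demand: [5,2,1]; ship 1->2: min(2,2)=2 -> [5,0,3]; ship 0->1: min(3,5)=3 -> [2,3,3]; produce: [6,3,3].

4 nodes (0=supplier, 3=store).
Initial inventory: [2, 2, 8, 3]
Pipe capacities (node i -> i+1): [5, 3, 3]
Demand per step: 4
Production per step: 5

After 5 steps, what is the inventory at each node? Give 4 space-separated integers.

Step 1: demand=4,sold=3 ship[2->3]=3 ship[1->2]=2 ship[0->1]=2 prod=5 -> inv=[5 2 7 3]
Step 2: demand=4,sold=3 ship[2->3]=3 ship[1->2]=2 ship[0->1]=5 prod=5 -> inv=[5 5 6 3]
Step 3: demand=4,sold=3 ship[2->3]=3 ship[1->2]=3 ship[0->1]=5 prod=5 -> inv=[5 7 6 3]
Step 4: demand=4,sold=3 ship[2->3]=3 ship[1->2]=3 ship[0->1]=5 prod=5 -> inv=[5 9 6 3]
Step 5: demand=4,sold=3 ship[2->3]=3 ship[1->2]=3 ship[0->1]=5 prod=5 -> inv=[5 11 6 3]

5 11 6 3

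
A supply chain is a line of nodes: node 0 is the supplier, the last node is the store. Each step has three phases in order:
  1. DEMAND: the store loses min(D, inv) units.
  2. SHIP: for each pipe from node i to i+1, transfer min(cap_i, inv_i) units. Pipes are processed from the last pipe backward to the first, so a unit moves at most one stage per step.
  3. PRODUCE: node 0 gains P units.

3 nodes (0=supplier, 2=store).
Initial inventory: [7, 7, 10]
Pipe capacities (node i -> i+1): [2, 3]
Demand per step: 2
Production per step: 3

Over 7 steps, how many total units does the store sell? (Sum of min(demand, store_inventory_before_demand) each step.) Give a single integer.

Answer: 14

Derivation:
Step 1: sold=2 (running total=2) -> [8 6 11]
Step 2: sold=2 (running total=4) -> [9 5 12]
Step 3: sold=2 (running total=6) -> [10 4 13]
Step 4: sold=2 (running total=8) -> [11 3 14]
Step 5: sold=2 (running total=10) -> [12 2 15]
Step 6: sold=2 (running total=12) -> [13 2 15]
Step 7: sold=2 (running total=14) -> [14 2 15]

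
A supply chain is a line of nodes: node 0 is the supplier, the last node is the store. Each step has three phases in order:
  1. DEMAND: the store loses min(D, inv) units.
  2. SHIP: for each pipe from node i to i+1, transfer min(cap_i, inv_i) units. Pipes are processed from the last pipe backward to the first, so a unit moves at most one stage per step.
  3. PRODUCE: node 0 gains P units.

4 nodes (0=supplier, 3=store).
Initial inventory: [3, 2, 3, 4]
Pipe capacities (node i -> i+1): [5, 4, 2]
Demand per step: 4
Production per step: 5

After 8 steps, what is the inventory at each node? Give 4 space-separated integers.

Step 1: demand=4,sold=4 ship[2->3]=2 ship[1->2]=2 ship[0->1]=3 prod=5 -> inv=[5 3 3 2]
Step 2: demand=4,sold=2 ship[2->3]=2 ship[1->2]=3 ship[0->1]=5 prod=5 -> inv=[5 5 4 2]
Step 3: demand=4,sold=2 ship[2->3]=2 ship[1->2]=4 ship[0->1]=5 prod=5 -> inv=[5 6 6 2]
Step 4: demand=4,sold=2 ship[2->3]=2 ship[1->2]=4 ship[0->1]=5 prod=5 -> inv=[5 7 8 2]
Step 5: demand=4,sold=2 ship[2->3]=2 ship[1->2]=4 ship[0->1]=5 prod=5 -> inv=[5 8 10 2]
Step 6: demand=4,sold=2 ship[2->3]=2 ship[1->2]=4 ship[0->1]=5 prod=5 -> inv=[5 9 12 2]
Step 7: demand=4,sold=2 ship[2->3]=2 ship[1->2]=4 ship[0->1]=5 prod=5 -> inv=[5 10 14 2]
Step 8: demand=4,sold=2 ship[2->3]=2 ship[1->2]=4 ship[0->1]=5 prod=5 -> inv=[5 11 16 2]

5 11 16 2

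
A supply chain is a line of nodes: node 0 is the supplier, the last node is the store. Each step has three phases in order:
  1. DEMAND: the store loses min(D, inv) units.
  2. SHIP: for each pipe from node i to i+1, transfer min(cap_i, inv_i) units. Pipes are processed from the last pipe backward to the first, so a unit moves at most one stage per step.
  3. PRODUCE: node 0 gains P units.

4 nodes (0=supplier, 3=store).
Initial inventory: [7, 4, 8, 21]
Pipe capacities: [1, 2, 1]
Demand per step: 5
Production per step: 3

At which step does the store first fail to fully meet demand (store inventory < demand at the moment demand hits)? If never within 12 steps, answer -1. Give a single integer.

Step 1: demand=5,sold=5 ship[2->3]=1 ship[1->2]=2 ship[0->1]=1 prod=3 -> [9 3 9 17]
Step 2: demand=5,sold=5 ship[2->3]=1 ship[1->2]=2 ship[0->1]=1 prod=3 -> [11 2 10 13]
Step 3: demand=5,sold=5 ship[2->3]=1 ship[1->2]=2 ship[0->1]=1 prod=3 -> [13 1 11 9]
Step 4: demand=5,sold=5 ship[2->3]=1 ship[1->2]=1 ship[0->1]=1 prod=3 -> [15 1 11 5]
Step 5: demand=5,sold=5 ship[2->3]=1 ship[1->2]=1 ship[0->1]=1 prod=3 -> [17 1 11 1]
Step 6: demand=5,sold=1 ship[2->3]=1 ship[1->2]=1 ship[0->1]=1 prod=3 -> [19 1 11 1]
Step 7: demand=5,sold=1 ship[2->3]=1 ship[1->2]=1 ship[0->1]=1 prod=3 -> [21 1 11 1]
Step 8: demand=5,sold=1 ship[2->3]=1 ship[1->2]=1 ship[0->1]=1 prod=3 -> [23 1 11 1]
Step 9: demand=5,sold=1 ship[2->3]=1 ship[1->2]=1 ship[0->1]=1 prod=3 -> [25 1 11 1]
Step 10: demand=5,sold=1 ship[2->3]=1 ship[1->2]=1 ship[0->1]=1 prod=3 -> [27 1 11 1]
Step 11: demand=5,sold=1 ship[2->3]=1 ship[1->2]=1 ship[0->1]=1 prod=3 -> [29 1 11 1]
Step 12: demand=5,sold=1 ship[2->3]=1 ship[1->2]=1 ship[0->1]=1 prod=3 -> [31 1 11 1]
First stockout at step 6

6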